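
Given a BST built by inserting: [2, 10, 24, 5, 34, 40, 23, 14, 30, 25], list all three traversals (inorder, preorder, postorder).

Tree insertion order: [2, 10, 24, 5, 34, 40, 23, 14, 30, 25]
Tree (level-order array): [2, None, 10, 5, 24, None, None, 23, 34, 14, None, 30, 40, None, None, 25]
Inorder (L, root, R): [2, 5, 10, 14, 23, 24, 25, 30, 34, 40]
Preorder (root, L, R): [2, 10, 5, 24, 23, 14, 34, 30, 25, 40]
Postorder (L, R, root): [5, 14, 23, 25, 30, 40, 34, 24, 10, 2]


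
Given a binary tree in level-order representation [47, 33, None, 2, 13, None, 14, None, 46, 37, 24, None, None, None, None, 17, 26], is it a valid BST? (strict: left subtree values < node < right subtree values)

Level-order array: [47, 33, None, 2, 13, None, 14, None, 46, 37, 24, None, None, None, None, 17, 26]
Validate using subtree bounds (lo, hi): at each node, require lo < value < hi,
then recurse left with hi=value and right with lo=value.
Preorder trace (stopping at first violation):
  at node 47 with bounds (-inf, +inf): OK
  at node 33 with bounds (-inf, 47): OK
  at node 2 with bounds (-inf, 33): OK
  at node 14 with bounds (2, 33): OK
  at node 37 with bounds (2, 14): VIOLATION
Node 37 violates its bound: not (2 < 37 < 14).
Result: Not a valid BST


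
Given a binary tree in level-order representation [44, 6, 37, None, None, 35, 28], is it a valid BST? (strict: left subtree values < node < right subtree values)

Level-order array: [44, 6, 37, None, None, 35, 28]
Validate using subtree bounds (lo, hi): at each node, require lo < value < hi,
then recurse left with hi=value and right with lo=value.
Preorder trace (stopping at first violation):
  at node 44 with bounds (-inf, +inf): OK
  at node 6 with bounds (-inf, 44): OK
  at node 37 with bounds (44, +inf): VIOLATION
Node 37 violates its bound: not (44 < 37 < +inf).
Result: Not a valid BST


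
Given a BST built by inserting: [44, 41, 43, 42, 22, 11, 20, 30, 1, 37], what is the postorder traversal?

Tree insertion order: [44, 41, 43, 42, 22, 11, 20, 30, 1, 37]
Tree (level-order array): [44, 41, None, 22, 43, 11, 30, 42, None, 1, 20, None, 37]
Postorder traversal: [1, 20, 11, 37, 30, 22, 42, 43, 41, 44]


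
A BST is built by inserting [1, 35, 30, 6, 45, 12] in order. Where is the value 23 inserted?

Starting tree (level order): [1, None, 35, 30, 45, 6, None, None, None, None, 12]
Insertion path: 1 -> 35 -> 30 -> 6 -> 12
Result: insert 23 as right child of 12
Final tree (level order): [1, None, 35, 30, 45, 6, None, None, None, None, 12, None, 23]


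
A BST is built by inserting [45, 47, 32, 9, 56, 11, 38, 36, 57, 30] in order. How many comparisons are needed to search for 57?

Search path for 57: 45 -> 47 -> 56 -> 57
Found: True
Comparisons: 4


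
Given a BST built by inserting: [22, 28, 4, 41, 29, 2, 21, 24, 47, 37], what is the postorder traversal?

Tree insertion order: [22, 28, 4, 41, 29, 2, 21, 24, 47, 37]
Tree (level-order array): [22, 4, 28, 2, 21, 24, 41, None, None, None, None, None, None, 29, 47, None, 37]
Postorder traversal: [2, 21, 4, 24, 37, 29, 47, 41, 28, 22]


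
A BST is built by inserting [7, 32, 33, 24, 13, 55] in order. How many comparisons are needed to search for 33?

Search path for 33: 7 -> 32 -> 33
Found: True
Comparisons: 3


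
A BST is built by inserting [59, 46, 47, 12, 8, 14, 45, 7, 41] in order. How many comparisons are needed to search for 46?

Search path for 46: 59 -> 46
Found: True
Comparisons: 2


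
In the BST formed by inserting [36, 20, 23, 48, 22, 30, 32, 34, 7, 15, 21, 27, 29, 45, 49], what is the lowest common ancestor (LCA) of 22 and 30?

Tree insertion order: [36, 20, 23, 48, 22, 30, 32, 34, 7, 15, 21, 27, 29, 45, 49]
Tree (level-order array): [36, 20, 48, 7, 23, 45, 49, None, 15, 22, 30, None, None, None, None, None, None, 21, None, 27, 32, None, None, None, 29, None, 34]
In a BST, the LCA of p=22, q=30 is the first node v on the
root-to-leaf path with p <= v <= q (go left if both < v, right if both > v).
Walk from root:
  at 36: both 22 and 30 < 36, go left
  at 20: both 22 and 30 > 20, go right
  at 23: 22 <= 23 <= 30, this is the LCA
LCA = 23


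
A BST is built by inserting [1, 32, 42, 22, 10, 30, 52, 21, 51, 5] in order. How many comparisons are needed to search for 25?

Search path for 25: 1 -> 32 -> 22 -> 30
Found: False
Comparisons: 4


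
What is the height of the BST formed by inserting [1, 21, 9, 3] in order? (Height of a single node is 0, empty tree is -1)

Insertion order: [1, 21, 9, 3]
Tree (level-order array): [1, None, 21, 9, None, 3]
Compute height bottom-up (empty subtree = -1):
  height(3) = 1 + max(-1, -1) = 0
  height(9) = 1 + max(0, -1) = 1
  height(21) = 1 + max(1, -1) = 2
  height(1) = 1 + max(-1, 2) = 3
Height = 3


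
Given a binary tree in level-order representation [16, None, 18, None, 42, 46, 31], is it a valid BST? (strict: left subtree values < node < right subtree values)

Level-order array: [16, None, 18, None, 42, 46, 31]
Validate using subtree bounds (lo, hi): at each node, require lo < value < hi,
then recurse left with hi=value and right with lo=value.
Preorder trace (stopping at first violation):
  at node 16 with bounds (-inf, +inf): OK
  at node 18 with bounds (16, +inf): OK
  at node 42 with bounds (18, +inf): OK
  at node 46 with bounds (18, 42): VIOLATION
Node 46 violates its bound: not (18 < 46 < 42).
Result: Not a valid BST


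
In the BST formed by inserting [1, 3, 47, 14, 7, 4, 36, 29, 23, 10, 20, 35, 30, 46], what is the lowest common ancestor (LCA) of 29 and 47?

Tree insertion order: [1, 3, 47, 14, 7, 4, 36, 29, 23, 10, 20, 35, 30, 46]
Tree (level-order array): [1, None, 3, None, 47, 14, None, 7, 36, 4, 10, 29, 46, None, None, None, None, 23, 35, None, None, 20, None, 30]
In a BST, the LCA of p=29, q=47 is the first node v on the
root-to-leaf path with p <= v <= q (go left if both < v, right if both > v).
Walk from root:
  at 1: both 29 and 47 > 1, go right
  at 3: both 29 and 47 > 3, go right
  at 47: 29 <= 47 <= 47, this is the LCA
LCA = 47


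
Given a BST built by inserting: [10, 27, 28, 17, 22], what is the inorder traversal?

Tree insertion order: [10, 27, 28, 17, 22]
Tree (level-order array): [10, None, 27, 17, 28, None, 22]
Inorder traversal: [10, 17, 22, 27, 28]


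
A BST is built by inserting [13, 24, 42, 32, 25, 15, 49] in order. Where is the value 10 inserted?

Starting tree (level order): [13, None, 24, 15, 42, None, None, 32, 49, 25]
Insertion path: 13
Result: insert 10 as left child of 13
Final tree (level order): [13, 10, 24, None, None, 15, 42, None, None, 32, 49, 25]


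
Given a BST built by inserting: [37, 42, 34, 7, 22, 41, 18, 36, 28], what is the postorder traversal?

Tree insertion order: [37, 42, 34, 7, 22, 41, 18, 36, 28]
Tree (level-order array): [37, 34, 42, 7, 36, 41, None, None, 22, None, None, None, None, 18, 28]
Postorder traversal: [18, 28, 22, 7, 36, 34, 41, 42, 37]


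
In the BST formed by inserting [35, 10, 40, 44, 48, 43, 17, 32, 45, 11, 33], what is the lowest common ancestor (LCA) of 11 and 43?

Tree insertion order: [35, 10, 40, 44, 48, 43, 17, 32, 45, 11, 33]
Tree (level-order array): [35, 10, 40, None, 17, None, 44, 11, 32, 43, 48, None, None, None, 33, None, None, 45]
In a BST, the LCA of p=11, q=43 is the first node v on the
root-to-leaf path with p <= v <= q (go left if both < v, right if both > v).
Walk from root:
  at 35: 11 <= 35 <= 43, this is the LCA
LCA = 35


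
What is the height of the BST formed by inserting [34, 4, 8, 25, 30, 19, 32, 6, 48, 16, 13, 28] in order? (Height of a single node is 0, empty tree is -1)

Insertion order: [34, 4, 8, 25, 30, 19, 32, 6, 48, 16, 13, 28]
Tree (level-order array): [34, 4, 48, None, 8, None, None, 6, 25, None, None, 19, 30, 16, None, 28, 32, 13]
Compute height bottom-up (empty subtree = -1):
  height(6) = 1 + max(-1, -1) = 0
  height(13) = 1 + max(-1, -1) = 0
  height(16) = 1 + max(0, -1) = 1
  height(19) = 1 + max(1, -1) = 2
  height(28) = 1 + max(-1, -1) = 0
  height(32) = 1 + max(-1, -1) = 0
  height(30) = 1 + max(0, 0) = 1
  height(25) = 1 + max(2, 1) = 3
  height(8) = 1 + max(0, 3) = 4
  height(4) = 1 + max(-1, 4) = 5
  height(48) = 1 + max(-1, -1) = 0
  height(34) = 1 + max(5, 0) = 6
Height = 6


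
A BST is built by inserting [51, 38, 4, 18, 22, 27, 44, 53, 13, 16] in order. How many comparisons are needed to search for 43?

Search path for 43: 51 -> 38 -> 44
Found: False
Comparisons: 3


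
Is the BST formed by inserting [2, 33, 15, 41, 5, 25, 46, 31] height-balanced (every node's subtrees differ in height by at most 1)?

Tree (level-order array): [2, None, 33, 15, 41, 5, 25, None, 46, None, None, None, 31]
Definition: a tree is height-balanced if, at every node, |h(left) - h(right)| <= 1 (empty subtree has height -1).
Bottom-up per-node check:
  node 5: h_left=-1, h_right=-1, diff=0 [OK], height=0
  node 31: h_left=-1, h_right=-1, diff=0 [OK], height=0
  node 25: h_left=-1, h_right=0, diff=1 [OK], height=1
  node 15: h_left=0, h_right=1, diff=1 [OK], height=2
  node 46: h_left=-1, h_right=-1, diff=0 [OK], height=0
  node 41: h_left=-1, h_right=0, diff=1 [OK], height=1
  node 33: h_left=2, h_right=1, diff=1 [OK], height=3
  node 2: h_left=-1, h_right=3, diff=4 [FAIL (|-1-3|=4 > 1)], height=4
Node 2 violates the condition: |-1 - 3| = 4 > 1.
Result: Not balanced


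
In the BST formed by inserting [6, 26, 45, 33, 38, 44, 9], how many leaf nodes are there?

Tree built from: [6, 26, 45, 33, 38, 44, 9]
Tree (level-order array): [6, None, 26, 9, 45, None, None, 33, None, None, 38, None, 44]
Rule: A leaf has 0 children.
Per-node child counts:
  node 6: 1 child(ren)
  node 26: 2 child(ren)
  node 9: 0 child(ren)
  node 45: 1 child(ren)
  node 33: 1 child(ren)
  node 38: 1 child(ren)
  node 44: 0 child(ren)
Matching nodes: [9, 44]
Count of leaf nodes: 2


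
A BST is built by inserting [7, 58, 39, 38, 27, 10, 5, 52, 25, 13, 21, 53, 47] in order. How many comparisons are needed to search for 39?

Search path for 39: 7 -> 58 -> 39
Found: True
Comparisons: 3


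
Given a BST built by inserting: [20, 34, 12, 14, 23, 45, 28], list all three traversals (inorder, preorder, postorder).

Tree insertion order: [20, 34, 12, 14, 23, 45, 28]
Tree (level-order array): [20, 12, 34, None, 14, 23, 45, None, None, None, 28]
Inorder (L, root, R): [12, 14, 20, 23, 28, 34, 45]
Preorder (root, L, R): [20, 12, 14, 34, 23, 28, 45]
Postorder (L, R, root): [14, 12, 28, 23, 45, 34, 20]


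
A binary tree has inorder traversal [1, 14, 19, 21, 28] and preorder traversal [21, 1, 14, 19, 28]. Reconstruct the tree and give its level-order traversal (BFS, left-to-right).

Inorder:  [1, 14, 19, 21, 28]
Preorder: [21, 1, 14, 19, 28]
Algorithm: preorder visits root first, so consume preorder in order;
for each root, split the current inorder slice at that value into
left-subtree inorder and right-subtree inorder, then recurse.
Recursive splits:
  root=21; inorder splits into left=[1, 14, 19], right=[28]
  root=1; inorder splits into left=[], right=[14, 19]
  root=14; inorder splits into left=[], right=[19]
  root=19; inorder splits into left=[], right=[]
  root=28; inorder splits into left=[], right=[]
Reconstructed level-order: [21, 1, 28, 14, 19]


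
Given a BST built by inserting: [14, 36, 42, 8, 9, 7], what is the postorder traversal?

Tree insertion order: [14, 36, 42, 8, 9, 7]
Tree (level-order array): [14, 8, 36, 7, 9, None, 42]
Postorder traversal: [7, 9, 8, 42, 36, 14]


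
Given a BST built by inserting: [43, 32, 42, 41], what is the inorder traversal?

Tree insertion order: [43, 32, 42, 41]
Tree (level-order array): [43, 32, None, None, 42, 41]
Inorder traversal: [32, 41, 42, 43]


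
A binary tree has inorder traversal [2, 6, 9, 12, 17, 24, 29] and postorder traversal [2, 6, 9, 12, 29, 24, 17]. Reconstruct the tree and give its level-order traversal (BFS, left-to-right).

Inorder:   [2, 6, 9, 12, 17, 24, 29]
Postorder: [2, 6, 9, 12, 29, 24, 17]
Algorithm: postorder visits root last, so walk postorder right-to-left;
each value is the root of the current inorder slice — split it at that
value, recurse on the right subtree first, then the left.
Recursive splits:
  root=17; inorder splits into left=[2, 6, 9, 12], right=[24, 29]
  root=24; inorder splits into left=[], right=[29]
  root=29; inorder splits into left=[], right=[]
  root=12; inorder splits into left=[2, 6, 9], right=[]
  root=9; inorder splits into left=[2, 6], right=[]
  root=6; inorder splits into left=[2], right=[]
  root=2; inorder splits into left=[], right=[]
Reconstructed level-order: [17, 12, 24, 9, 29, 6, 2]


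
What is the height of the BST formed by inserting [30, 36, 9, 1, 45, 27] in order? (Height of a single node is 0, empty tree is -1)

Insertion order: [30, 36, 9, 1, 45, 27]
Tree (level-order array): [30, 9, 36, 1, 27, None, 45]
Compute height bottom-up (empty subtree = -1):
  height(1) = 1 + max(-1, -1) = 0
  height(27) = 1 + max(-1, -1) = 0
  height(9) = 1 + max(0, 0) = 1
  height(45) = 1 + max(-1, -1) = 0
  height(36) = 1 + max(-1, 0) = 1
  height(30) = 1 + max(1, 1) = 2
Height = 2


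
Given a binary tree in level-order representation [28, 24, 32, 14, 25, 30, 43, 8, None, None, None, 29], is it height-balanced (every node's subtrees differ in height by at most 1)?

Tree (level-order array): [28, 24, 32, 14, 25, 30, 43, 8, None, None, None, 29]
Definition: a tree is height-balanced if, at every node, |h(left) - h(right)| <= 1 (empty subtree has height -1).
Bottom-up per-node check:
  node 8: h_left=-1, h_right=-1, diff=0 [OK], height=0
  node 14: h_left=0, h_right=-1, diff=1 [OK], height=1
  node 25: h_left=-1, h_right=-1, diff=0 [OK], height=0
  node 24: h_left=1, h_right=0, diff=1 [OK], height=2
  node 29: h_left=-1, h_right=-1, diff=0 [OK], height=0
  node 30: h_left=0, h_right=-1, diff=1 [OK], height=1
  node 43: h_left=-1, h_right=-1, diff=0 [OK], height=0
  node 32: h_left=1, h_right=0, diff=1 [OK], height=2
  node 28: h_left=2, h_right=2, diff=0 [OK], height=3
All nodes satisfy the balance condition.
Result: Balanced


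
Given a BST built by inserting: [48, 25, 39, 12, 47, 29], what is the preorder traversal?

Tree insertion order: [48, 25, 39, 12, 47, 29]
Tree (level-order array): [48, 25, None, 12, 39, None, None, 29, 47]
Preorder traversal: [48, 25, 12, 39, 29, 47]


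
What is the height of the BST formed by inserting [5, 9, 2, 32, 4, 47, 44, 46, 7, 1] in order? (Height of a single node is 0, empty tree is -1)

Insertion order: [5, 9, 2, 32, 4, 47, 44, 46, 7, 1]
Tree (level-order array): [5, 2, 9, 1, 4, 7, 32, None, None, None, None, None, None, None, 47, 44, None, None, 46]
Compute height bottom-up (empty subtree = -1):
  height(1) = 1 + max(-1, -1) = 0
  height(4) = 1 + max(-1, -1) = 0
  height(2) = 1 + max(0, 0) = 1
  height(7) = 1 + max(-1, -1) = 0
  height(46) = 1 + max(-1, -1) = 0
  height(44) = 1 + max(-1, 0) = 1
  height(47) = 1 + max(1, -1) = 2
  height(32) = 1 + max(-1, 2) = 3
  height(9) = 1 + max(0, 3) = 4
  height(5) = 1 + max(1, 4) = 5
Height = 5


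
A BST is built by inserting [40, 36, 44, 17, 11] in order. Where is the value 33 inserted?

Starting tree (level order): [40, 36, 44, 17, None, None, None, 11]
Insertion path: 40 -> 36 -> 17
Result: insert 33 as right child of 17
Final tree (level order): [40, 36, 44, 17, None, None, None, 11, 33]


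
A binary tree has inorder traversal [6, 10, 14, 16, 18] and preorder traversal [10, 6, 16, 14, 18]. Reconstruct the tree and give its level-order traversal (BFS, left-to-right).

Inorder:  [6, 10, 14, 16, 18]
Preorder: [10, 6, 16, 14, 18]
Algorithm: preorder visits root first, so consume preorder in order;
for each root, split the current inorder slice at that value into
left-subtree inorder and right-subtree inorder, then recurse.
Recursive splits:
  root=10; inorder splits into left=[6], right=[14, 16, 18]
  root=6; inorder splits into left=[], right=[]
  root=16; inorder splits into left=[14], right=[18]
  root=14; inorder splits into left=[], right=[]
  root=18; inorder splits into left=[], right=[]
Reconstructed level-order: [10, 6, 16, 14, 18]


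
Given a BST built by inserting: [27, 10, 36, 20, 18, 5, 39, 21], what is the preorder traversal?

Tree insertion order: [27, 10, 36, 20, 18, 5, 39, 21]
Tree (level-order array): [27, 10, 36, 5, 20, None, 39, None, None, 18, 21]
Preorder traversal: [27, 10, 5, 20, 18, 21, 36, 39]


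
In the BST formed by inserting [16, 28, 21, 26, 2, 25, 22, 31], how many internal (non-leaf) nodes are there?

Tree built from: [16, 28, 21, 26, 2, 25, 22, 31]
Tree (level-order array): [16, 2, 28, None, None, 21, 31, None, 26, None, None, 25, None, 22]
Rule: An internal node has at least one child.
Per-node child counts:
  node 16: 2 child(ren)
  node 2: 0 child(ren)
  node 28: 2 child(ren)
  node 21: 1 child(ren)
  node 26: 1 child(ren)
  node 25: 1 child(ren)
  node 22: 0 child(ren)
  node 31: 0 child(ren)
Matching nodes: [16, 28, 21, 26, 25]
Count of internal (non-leaf) nodes: 5


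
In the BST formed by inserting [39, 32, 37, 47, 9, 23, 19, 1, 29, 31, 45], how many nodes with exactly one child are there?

Tree built from: [39, 32, 37, 47, 9, 23, 19, 1, 29, 31, 45]
Tree (level-order array): [39, 32, 47, 9, 37, 45, None, 1, 23, None, None, None, None, None, None, 19, 29, None, None, None, 31]
Rule: These are nodes with exactly 1 non-null child.
Per-node child counts:
  node 39: 2 child(ren)
  node 32: 2 child(ren)
  node 9: 2 child(ren)
  node 1: 0 child(ren)
  node 23: 2 child(ren)
  node 19: 0 child(ren)
  node 29: 1 child(ren)
  node 31: 0 child(ren)
  node 37: 0 child(ren)
  node 47: 1 child(ren)
  node 45: 0 child(ren)
Matching nodes: [29, 47]
Count of nodes with exactly one child: 2


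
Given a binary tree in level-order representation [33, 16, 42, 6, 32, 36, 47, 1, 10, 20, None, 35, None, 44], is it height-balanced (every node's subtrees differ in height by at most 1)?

Tree (level-order array): [33, 16, 42, 6, 32, 36, 47, 1, 10, 20, None, 35, None, 44]
Definition: a tree is height-balanced if, at every node, |h(left) - h(right)| <= 1 (empty subtree has height -1).
Bottom-up per-node check:
  node 1: h_left=-1, h_right=-1, diff=0 [OK], height=0
  node 10: h_left=-1, h_right=-1, diff=0 [OK], height=0
  node 6: h_left=0, h_right=0, diff=0 [OK], height=1
  node 20: h_left=-1, h_right=-1, diff=0 [OK], height=0
  node 32: h_left=0, h_right=-1, diff=1 [OK], height=1
  node 16: h_left=1, h_right=1, diff=0 [OK], height=2
  node 35: h_left=-1, h_right=-1, diff=0 [OK], height=0
  node 36: h_left=0, h_right=-1, diff=1 [OK], height=1
  node 44: h_left=-1, h_right=-1, diff=0 [OK], height=0
  node 47: h_left=0, h_right=-1, diff=1 [OK], height=1
  node 42: h_left=1, h_right=1, diff=0 [OK], height=2
  node 33: h_left=2, h_right=2, diff=0 [OK], height=3
All nodes satisfy the balance condition.
Result: Balanced


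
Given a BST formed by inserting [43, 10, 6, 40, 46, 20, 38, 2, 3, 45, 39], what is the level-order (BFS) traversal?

Tree insertion order: [43, 10, 6, 40, 46, 20, 38, 2, 3, 45, 39]
Tree (level-order array): [43, 10, 46, 6, 40, 45, None, 2, None, 20, None, None, None, None, 3, None, 38, None, None, None, 39]
BFS from the root, enqueuing left then right child of each popped node:
  queue [43] -> pop 43, enqueue [10, 46], visited so far: [43]
  queue [10, 46] -> pop 10, enqueue [6, 40], visited so far: [43, 10]
  queue [46, 6, 40] -> pop 46, enqueue [45], visited so far: [43, 10, 46]
  queue [6, 40, 45] -> pop 6, enqueue [2], visited so far: [43, 10, 46, 6]
  queue [40, 45, 2] -> pop 40, enqueue [20], visited so far: [43, 10, 46, 6, 40]
  queue [45, 2, 20] -> pop 45, enqueue [none], visited so far: [43, 10, 46, 6, 40, 45]
  queue [2, 20] -> pop 2, enqueue [3], visited so far: [43, 10, 46, 6, 40, 45, 2]
  queue [20, 3] -> pop 20, enqueue [38], visited so far: [43, 10, 46, 6, 40, 45, 2, 20]
  queue [3, 38] -> pop 3, enqueue [none], visited so far: [43, 10, 46, 6, 40, 45, 2, 20, 3]
  queue [38] -> pop 38, enqueue [39], visited so far: [43, 10, 46, 6, 40, 45, 2, 20, 3, 38]
  queue [39] -> pop 39, enqueue [none], visited so far: [43, 10, 46, 6, 40, 45, 2, 20, 3, 38, 39]
Result: [43, 10, 46, 6, 40, 45, 2, 20, 3, 38, 39]


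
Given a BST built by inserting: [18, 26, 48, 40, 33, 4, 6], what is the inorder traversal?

Tree insertion order: [18, 26, 48, 40, 33, 4, 6]
Tree (level-order array): [18, 4, 26, None, 6, None, 48, None, None, 40, None, 33]
Inorder traversal: [4, 6, 18, 26, 33, 40, 48]


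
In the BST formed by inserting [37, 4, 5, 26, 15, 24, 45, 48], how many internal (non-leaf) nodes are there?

Tree built from: [37, 4, 5, 26, 15, 24, 45, 48]
Tree (level-order array): [37, 4, 45, None, 5, None, 48, None, 26, None, None, 15, None, None, 24]
Rule: An internal node has at least one child.
Per-node child counts:
  node 37: 2 child(ren)
  node 4: 1 child(ren)
  node 5: 1 child(ren)
  node 26: 1 child(ren)
  node 15: 1 child(ren)
  node 24: 0 child(ren)
  node 45: 1 child(ren)
  node 48: 0 child(ren)
Matching nodes: [37, 4, 5, 26, 15, 45]
Count of internal (non-leaf) nodes: 6


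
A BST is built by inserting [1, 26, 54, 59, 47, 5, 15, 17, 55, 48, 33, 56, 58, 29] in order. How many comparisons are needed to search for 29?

Search path for 29: 1 -> 26 -> 54 -> 47 -> 33 -> 29
Found: True
Comparisons: 6


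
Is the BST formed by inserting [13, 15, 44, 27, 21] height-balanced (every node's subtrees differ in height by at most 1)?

Tree (level-order array): [13, None, 15, None, 44, 27, None, 21]
Definition: a tree is height-balanced if, at every node, |h(left) - h(right)| <= 1 (empty subtree has height -1).
Bottom-up per-node check:
  node 21: h_left=-1, h_right=-1, diff=0 [OK], height=0
  node 27: h_left=0, h_right=-1, diff=1 [OK], height=1
  node 44: h_left=1, h_right=-1, diff=2 [FAIL (|1--1|=2 > 1)], height=2
  node 15: h_left=-1, h_right=2, diff=3 [FAIL (|-1-2|=3 > 1)], height=3
  node 13: h_left=-1, h_right=3, diff=4 [FAIL (|-1-3|=4 > 1)], height=4
Node 44 violates the condition: |1 - -1| = 2 > 1.
Result: Not balanced


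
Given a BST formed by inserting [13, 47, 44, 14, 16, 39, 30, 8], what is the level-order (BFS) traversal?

Tree insertion order: [13, 47, 44, 14, 16, 39, 30, 8]
Tree (level-order array): [13, 8, 47, None, None, 44, None, 14, None, None, 16, None, 39, 30]
BFS from the root, enqueuing left then right child of each popped node:
  queue [13] -> pop 13, enqueue [8, 47], visited so far: [13]
  queue [8, 47] -> pop 8, enqueue [none], visited so far: [13, 8]
  queue [47] -> pop 47, enqueue [44], visited so far: [13, 8, 47]
  queue [44] -> pop 44, enqueue [14], visited so far: [13, 8, 47, 44]
  queue [14] -> pop 14, enqueue [16], visited so far: [13, 8, 47, 44, 14]
  queue [16] -> pop 16, enqueue [39], visited so far: [13, 8, 47, 44, 14, 16]
  queue [39] -> pop 39, enqueue [30], visited so far: [13, 8, 47, 44, 14, 16, 39]
  queue [30] -> pop 30, enqueue [none], visited so far: [13, 8, 47, 44, 14, 16, 39, 30]
Result: [13, 8, 47, 44, 14, 16, 39, 30]


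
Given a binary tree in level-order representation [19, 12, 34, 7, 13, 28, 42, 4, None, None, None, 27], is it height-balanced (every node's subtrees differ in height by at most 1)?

Tree (level-order array): [19, 12, 34, 7, 13, 28, 42, 4, None, None, None, 27]
Definition: a tree is height-balanced if, at every node, |h(left) - h(right)| <= 1 (empty subtree has height -1).
Bottom-up per-node check:
  node 4: h_left=-1, h_right=-1, diff=0 [OK], height=0
  node 7: h_left=0, h_right=-1, diff=1 [OK], height=1
  node 13: h_left=-1, h_right=-1, diff=0 [OK], height=0
  node 12: h_left=1, h_right=0, diff=1 [OK], height=2
  node 27: h_left=-1, h_right=-1, diff=0 [OK], height=0
  node 28: h_left=0, h_right=-1, diff=1 [OK], height=1
  node 42: h_left=-1, h_right=-1, diff=0 [OK], height=0
  node 34: h_left=1, h_right=0, diff=1 [OK], height=2
  node 19: h_left=2, h_right=2, diff=0 [OK], height=3
All nodes satisfy the balance condition.
Result: Balanced


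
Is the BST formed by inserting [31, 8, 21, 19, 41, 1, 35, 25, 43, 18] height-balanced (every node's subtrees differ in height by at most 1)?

Tree (level-order array): [31, 8, 41, 1, 21, 35, 43, None, None, 19, 25, None, None, None, None, 18]
Definition: a tree is height-balanced if, at every node, |h(left) - h(right)| <= 1 (empty subtree has height -1).
Bottom-up per-node check:
  node 1: h_left=-1, h_right=-1, diff=0 [OK], height=0
  node 18: h_left=-1, h_right=-1, diff=0 [OK], height=0
  node 19: h_left=0, h_right=-1, diff=1 [OK], height=1
  node 25: h_left=-1, h_right=-1, diff=0 [OK], height=0
  node 21: h_left=1, h_right=0, diff=1 [OK], height=2
  node 8: h_left=0, h_right=2, diff=2 [FAIL (|0-2|=2 > 1)], height=3
  node 35: h_left=-1, h_right=-1, diff=0 [OK], height=0
  node 43: h_left=-1, h_right=-1, diff=0 [OK], height=0
  node 41: h_left=0, h_right=0, diff=0 [OK], height=1
  node 31: h_left=3, h_right=1, diff=2 [FAIL (|3-1|=2 > 1)], height=4
Node 8 violates the condition: |0 - 2| = 2 > 1.
Result: Not balanced


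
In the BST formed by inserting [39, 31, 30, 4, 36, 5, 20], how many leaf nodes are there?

Tree built from: [39, 31, 30, 4, 36, 5, 20]
Tree (level-order array): [39, 31, None, 30, 36, 4, None, None, None, None, 5, None, 20]
Rule: A leaf has 0 children.
Per-node child counts:
  node 39: 1 child(ren)
  node 31: 2 child(ren)
  node 30: 1 child(ren)
  node 4: 1 child(ren)
  node 5: 1 child(ren)
  node 20: 0 child(ren)
  node 36: 0 child(ren)
Matching nodes: [20, 36]
Count of leaf nodes: 2


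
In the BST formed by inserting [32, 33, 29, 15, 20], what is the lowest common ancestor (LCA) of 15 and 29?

Tree insertion order: [32, 33, 29, 15, 20]
Tree (level-order array): [32, 29, 33, 15, None, None, None, None, 20]
In a BST, the LCA of p=15, q=29 is the first node v on the
root-to-leaf path with p <= v <= q (go left if both < v, right if both > v).
Walk from root:
  at 32: both 15 and 29 < 32, go left
  at 29: 15 <= 29 <= 29, this is the LCA
LCA = 29


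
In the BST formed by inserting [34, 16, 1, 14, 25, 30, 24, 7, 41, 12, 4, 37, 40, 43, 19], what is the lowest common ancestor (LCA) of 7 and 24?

Tree insertion order: [34, 16, 1, 14, 25, 30, 24, 7, 41, 12, 4, 37, 40, 43, 19]
Tree (level-order array): [34, 16, 41, 1, 25, 37, 43, None, 14, 24, 30, None, 40, None, None, 7, None, 19, None, None, None, None, None, 4, 12]
In a BST, the LCA of p=7, q=24 is the first node v on the
root-to-leaf path with p <= v <= q (go left if both < v, right if both > v).
Walk from root:
  at 34: both 7 and 24 < 34, go left
  at 16: 7 <= 16 <= 24, this is the LCA
LCA = 16


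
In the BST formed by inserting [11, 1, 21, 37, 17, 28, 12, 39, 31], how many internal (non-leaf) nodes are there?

Tree built from: [11, 1, 21, 37, 17, 28, 12, 39, 31]
Tree (level-order array): [11, 1, 21, None, None, 17, 37, 12, None, 28, 39, None, None, None, 31]
Rule: An internal node has at least one child.
Per-node child counts:
  node 11: 2 child(ren)
  node 1: 0 child(ren)
  node 21: 2 child(ren)
  node 17: 1 child(ren)
  node 12: 0 child(ren)
  node 37: 2 child(ren)
  node 28: 1 child(ren)
  node 31: 0 child(ren)
  node 39: 0 child(ren)
Matching nodes: [11, 21, 17, 37, 28]
Count of internal (non-leaf) nodes: 5


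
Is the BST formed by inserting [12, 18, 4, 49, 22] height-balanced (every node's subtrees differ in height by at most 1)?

Tree (level-order array): [12, 4, 18, None, None, None, 49, 22]
Definition: a tree is height-balanced if, at every node, |h(left) - h(right)| <= 1 (empty subtree has height -1).
Bottom-up per-node check:
  node 4: h_left=-1, h_right=-1, diff=0 [OK], height=0
  node 22: h_left=-1, h_right=-1, diff=0 [OK], height=0
  node 49: h_left=0, h_right=-1, diff=1 [OK], height=1
  node 18: h_left=-1, h_right=1, diff=2 [FAIL (|-1-1|=2 > 1)], height=2
  node 12: h_left=0, h_right=2, diff=2 [FAIL (|0-2|=2 > 1)], height=3
Node 18 violates the condition: |-1 - 1| = 2 > 1.
Result: Not balanced


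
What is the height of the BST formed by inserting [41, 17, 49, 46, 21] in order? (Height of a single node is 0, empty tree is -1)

Insertion order: [41, 17, 49, 46, 21]
Tree (level-order array): [41, 17, 49, None, 21, 46]
Compute height bottom-up (empty subtree = -1):
  height(21) = 1 + max(-1, -1) = 0
  height(17) = 1 + max(-1, 0) = 1
  height(46) = 1 + max(-1, -1) = 0
  height(49) = 1 + max(0, -1) = 1
  height(41) = 1 + max(1, 1) = 2
Height = 2


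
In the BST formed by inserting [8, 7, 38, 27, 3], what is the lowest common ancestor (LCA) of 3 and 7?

Tree insertion order: [8, 7, 38, 27, 3]
Tree (level-order array): [8, 7, 38, 3, None, 27]
In a BST, the LCA of p=3, q=7 is the first node v on the
root-to-leaf path with p <= v <= q (go left if both < v, right if both > v).
Walk from root:
  at 8: both 3 and 7 < 8, go left
  at 7: 3 <= 7 <= 7, this is the LCA
LCA = 7


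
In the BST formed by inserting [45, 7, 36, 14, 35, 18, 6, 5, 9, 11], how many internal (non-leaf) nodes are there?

Tree built from: [45, 7, 36, 14, 35, 18, 6, 5, 9, 11]
Tree (level-order array): [45, 7, None, 6, 36, 5, None, 14, None, None, None, 9, 35, None, 11, 18]
Rule: An internal node has at least one child.
Per-node child counts:
  node 45: 1 child(ren)
  node 7: 2 child(ren)
  node 6: 1 child(ren)
  node 5: 0 child(ren)
  node 36: 1 child(ren)
  node 14: 2 child(ren)
  node 9: 1 child(ren)
  node 11: 0 child(ren)
  node 35: 1 child(ren)
  node 18: 0 child(ren)
Matching nodes: [45, 7, 6, 36, 14, 9, 35]
Count of internal (non-leaf) nodes: 7


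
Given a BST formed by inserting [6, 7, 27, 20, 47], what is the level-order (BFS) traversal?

Tree insertion order: [6, 7, 27, 20, 47]
Tree (level-order array): [6, None, 7, None, 27, 20, 47]
BFS from the root, enqueuing left then right child of each popped node:
  queue [6] -> pop 6, enqueue [7], visited so far: [6]
  queue [7] -> pop 7, enqueue [27], visited so far: [6, 7]
  queue [27] -> pop 27, enqueue [20, 47], visited so far: [6, 7, 27]
  queue [20, 47] -> pop 20, enqueue [none], visited so far: [6, 7, 27, 20]
  queue [47] -> pop 47, enqueue [none], visited so far: [6, 7, 27, 20, 47]
Result: [6, 7, 27, 20, 47]


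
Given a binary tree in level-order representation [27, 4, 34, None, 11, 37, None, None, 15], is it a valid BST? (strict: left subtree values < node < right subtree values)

Level-order array: [27, 4, 34, None, 11, 37, None, None, 15]
Validate using subtree bounds (lo, hi): at each node, require lo < value < hi,
then recurse left with hi=value and right with lo=value.
Preorder trace (stopping at first violation):
  at node 27 with bounds (-inf, +inf): OK
  at node 4 with bounds (-inf, 27): OK
  at node 11 with bounds (4, 27): OK
  at node 15 with bounds (11, 27): OK
  at node 34 with bounds (27, +inf): OK
  at node 37 with bounds (27, 34): VIOLATION
Node 37 violates its bound: not (27 < 37 < 34).
Result: Not a valid BST


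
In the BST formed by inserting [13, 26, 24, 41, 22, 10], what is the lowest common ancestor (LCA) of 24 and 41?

Tree insertion order: [13, 26, 24, 41, 22, 10]
Tree (level-order array): [13, 10, 26, None, None, 24, 41, 22]
In a BST, the LCA of p=24, q=41 is the first node v on the
root-to-leaf path with p <= v <= q (go left if both < v, right if both > v).
Walk from root:
  at 13: both 24 and 41 > 13, go right
  at 26: 24 <= 26 <= 41, this is the LCA
LCA = 26


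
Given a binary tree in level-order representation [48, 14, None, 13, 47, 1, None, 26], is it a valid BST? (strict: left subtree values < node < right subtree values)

Level-order array: [48, 14, None, 13, 47, 1, None, 26]
Validate using subtree bounds (lo, hi): at each node, require lo < value < hi,
then recurse left with hi=value and right with lo=value.
Preorder trace (stopping at first violation):
  at node 48 with bounds (-inf, +inf): OK
  at node 14 with bounds (-inf, 48): OK
  at node 13 with bounds (-inf, 14): OK
  at node 1 with bounds (-inf, 13): OK
  at node 47 with bounds (14, 48): OK
  at node 26 with bounds (14, 47): OK
No violation found at any node.
Result: Valid BST


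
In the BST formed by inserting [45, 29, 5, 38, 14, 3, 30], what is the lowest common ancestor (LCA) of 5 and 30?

Tree insertion order: [45, 29, 5, 38, 14, 3, 30]
Tree (level-order array): [45, 29, None, 5, 38, 3, 14, 30]
In a BST, the LCA of p=5, q=30 is the first node v on the
root-to-leaf path with p <= v <= q (go left if both < v, right if both > v).
Walk from root:
  at 45: both 5 and 30 < 45, go left
  at 29: 5 <= 29 <= 30, this is the LCA
LCA = 29


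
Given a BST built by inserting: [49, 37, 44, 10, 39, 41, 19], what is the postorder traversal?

Tree insertion order: [49, 37, 44, 10, 39, 41, 19]
Tree (level-order array): [49, 37, None, 10, 44, None, 19, 39, None, None, None, None, 41]
Postorder traversal: [19, 10, 41, 39, 44, 37, 49]


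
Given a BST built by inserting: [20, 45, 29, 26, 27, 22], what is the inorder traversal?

Tree insertion order: [20, 45, 29, 26, 27, 22]
Tree (level-order array): [20, None, 45, 29, None, 26, None, 22, 27]
Inorder traversal: [20, 22, 26, 27, 29, 45]


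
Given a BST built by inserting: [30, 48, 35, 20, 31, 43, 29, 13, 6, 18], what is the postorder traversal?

Tree insertion order: [30, 48, 35, 20, 31, 43, 29, 13, 6, 18]
Tree (level-order array): [30, 20, 48, 13, 29, 35, None, 6, 18, None, None, 31, 43]
Postorder traversal: [6, 18, 13, 29, 20, 31, 43, 35, 48, 30]


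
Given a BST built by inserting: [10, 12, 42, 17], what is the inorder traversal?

Tree insertion order: [10, 12, 42, 17]
Tree (level-order array): [10, None, 12, None, 42, 17]
Inorder traversal: [10, 12, 17, 42]


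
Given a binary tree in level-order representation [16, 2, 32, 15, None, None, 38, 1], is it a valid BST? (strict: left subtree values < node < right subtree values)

Level-order array: [16, 2, 32, 15, None, None, 38, 1]
Validate using subtree bounds (lo, hi): at each node, require lo < value < hi,
then recurse left with hi=value and right with lo=value.
Preorder trace (stopping at first violation):
  at node 16 with bounds (-inf, +inf): OK
  at node 2 with bounds (-inf, 16): OK
  at node 15 with bounds (-inf, 2): VIOLATION
Node 15 violates its bound: not (-inf < 15 < 2).
Result: Not a valid BST


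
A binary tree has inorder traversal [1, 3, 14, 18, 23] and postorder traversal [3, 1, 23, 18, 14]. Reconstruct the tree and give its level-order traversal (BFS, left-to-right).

Inorder:   [1, 3, 14, 18, 23]
Postorder: [3, 1, 23, 18, 14]
Algorithm: postorder visits root last, so walk postorder right-to-left;
each value is the root of the current inorder slice — split it at that
value, recurse on the right subtree first, then the left.
Recursive splits:
  root=14; inorder splits into left=[1, 3], right=[18, 23]
  root=18; inorder splits into left=[], right=[23]
  root=23; inorder splits into left=[], right=[]
  root=1; inorder splits into left=[], right=[3]
  root=3; inorder splits into left=[], right=[]
Reconstructed level-order: [14, 1, 18, 3, 23]


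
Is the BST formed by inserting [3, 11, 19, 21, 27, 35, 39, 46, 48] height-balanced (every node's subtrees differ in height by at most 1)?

Tree (level-order array): [3, None, 11, None, 19, None, 21, None, 27, None, 35, None, 39, None, 46, None, 48]
Definition: a tree is height-balanced if, at every node, |h(left) - h(right)| <= 1 (empty subtree has height -1).
Bottom-up per-node check:
  node 48: h_left=-1, h_right=-1, diff=0 [OK], height=0
  node 46: h_left=-1, h_right=0, diff=1 [OK], height=1
  node 39: h_left=-1, h_right=1, diff=2 [FAIL (|-1-1|=2 > 1)], height=2
  node 35: h_left=-1, h_right=2, diff=3 [FAIL (|-1-2|=3 > 1)], height=3
  node 27: h_left=-1, h_right=3, diff=4 [FAIL (|-1-3|=4 > 1)], height=4
  node 21: h_left=-1, h_right=4, diff=5 [FAIL (|-1-4|=5 > 1)], height=5
  node 19: h_left=-1, h_right=5, diff=6 [FAIL (|-1-5|=6 > 1)], height=6
  node 11: h_left=-1, h_right=6, diff=7 [FAIL (|-1-6|=7 > 1)], height=7
  node 3: h_left=-1, h_right=7, diff=8 [FAIL (|-1-7|=8 > 1)], height=8
Node 39 violates the condition: |-1 - 1| = 2 > 1.
Result: Not balanced


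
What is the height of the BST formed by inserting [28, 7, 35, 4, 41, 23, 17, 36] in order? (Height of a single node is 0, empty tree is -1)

Insertion order: [28, 7, 35, 4, 41, 23, 17, 36]
Tree (level-order array): [28, 7, 35, 4, 23, None, 41, None, None, 17, None, 36]
Compute height bottom-up (empty subtree = -1):
  height(4) = 1 + max(-1, -1) = 0
  height(17) = 1 + max(-1, -1) = 0
  height(23) = 1 + max(0, -1) = 1
  height(7) = 1 + max(0, 1) = 2
  height(36) = 1 + max(-1, -1) = 0
  height(41) = 1 + max(0, -1) = 1
  height(35) = 1 + max(-1, 1) = 2
  height(28) = 1 + max(2, 2) = 3
Height = 3


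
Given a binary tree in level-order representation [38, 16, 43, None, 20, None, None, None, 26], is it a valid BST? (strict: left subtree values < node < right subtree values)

Level-order array: [38, 16, 43, None, 20, None, None, None, 26]
Validate using subtree bounds (lo, hi): at each node, require lo < value < hi,
then recurse left with hi=value and right with lo=value.
Preorder trace (stopping at first violation):
  at node 38 with bounds (-inf, +inf): OK
  at node 16 with bounds (-inf, 38): OK
  at node 20 with bounds (16, 38): OK
  at node 26 with bounds (20, 38): OK
  at node 43 with bounds (38, +inf): OK
No violation found at any node.
Result: Valid BST


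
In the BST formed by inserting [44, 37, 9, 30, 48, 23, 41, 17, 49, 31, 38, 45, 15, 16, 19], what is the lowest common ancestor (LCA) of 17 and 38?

Tree insertion order: [44, 37, 9, 30, 48, 23, 41, 17, 49, 31, 38, 45, 15, 16, 19]
Tree (level-order array): [44, 37, 48, 9, 41, 45, 49, None, 30, 38, None, None, None, None, None, 23, 31, None, None, 17, None, None, None, 15, 19, None, 16]
In a BST, the LCA of p=17, q=38 is the first node v on the
root-to-leaf path with p <= v <= q (go left if both < v, right if both > v).
Walk from root:
  at 44: both 17 and 38 < 44, go left
  at 37: 17 <= 37 <= 38, this is the LCA
LCA = 37


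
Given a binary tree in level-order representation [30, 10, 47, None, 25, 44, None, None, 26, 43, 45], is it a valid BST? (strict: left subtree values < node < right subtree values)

Level-order array: [30, 10, 47, None, 25, 44, None, None, 26, 43, 45]
Validate using subtree bounds (lo, hi): at each node, require lo < value < hi,
then recurse left with hi=value and right with lo=value.
Preorder trace (stopping at first violation):
  at node 30 with bounds (-inf, +inf): OK
  at node 10 with bounds (-inf, 30): OK
  at node 25 with bounds (10, 30): OK
  at node 26 with bounds (25, 30): OK
  at node 47 with bounds (30, +inf): OK
  at node 44 with bounds (30, 47): OK
  at node 43 with bounds (30, 44): OK
  at node 45 with bounds (44, 47): OK
No violation found at any node.
Result: Valid BST


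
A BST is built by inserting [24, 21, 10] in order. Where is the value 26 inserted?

Starting tree (level order): [24, 21, None, 10]
Insertion path: 24
Result: insert 26 as right child of 24
Final tree (level order): [24, 21, 26, 10]


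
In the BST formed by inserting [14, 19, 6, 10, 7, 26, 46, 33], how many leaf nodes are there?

Tree built from: [14, 19, 6, 10, 7, 26, 46, 33]
Tree (level-order array): [14, 6, 19, None, 10, None, 26, 7, None, None, 46, None, None, 33]
Rule: A leaf has 0 children.
Per-node child counts:
  node 14: 2 child(ren)
  node 6: 1 child(ren)
  node 10: 1 child(ren)
  node 7: 0 child(ren)
  node 19: 1 child(ren)
  node 26: 1 child(ren)
  node 46: 1 child(ren)
  node 33: 0 child(ren)
Matching nodes: [7, 33]
Count of leaf nodes: 2


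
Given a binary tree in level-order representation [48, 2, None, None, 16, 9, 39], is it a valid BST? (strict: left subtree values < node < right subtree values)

Level-order array: [48, 2, None, None, 16, 9, 39]
Validate using subtree bounds (lo, hi): at each node, require lo < value < hi,
then recurse left with hi=value and right with lo=value.
Preorder trace (stopping at first violation):
  at node 48 with bounds (-inf, +inf): OK
  at node 2 with bounds (-inf, 48): OK
  at node 16 with bounds (2, 48): OK
  at node 9 with bounds (2, 16): OK
  at node 39 with bounds (16, 48): OK
No violation found at any node.
Result: Valid BST


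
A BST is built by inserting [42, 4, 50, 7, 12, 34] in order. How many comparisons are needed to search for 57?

Search path for 57: 42 -> 50
Found: False
Comparisons: 2
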